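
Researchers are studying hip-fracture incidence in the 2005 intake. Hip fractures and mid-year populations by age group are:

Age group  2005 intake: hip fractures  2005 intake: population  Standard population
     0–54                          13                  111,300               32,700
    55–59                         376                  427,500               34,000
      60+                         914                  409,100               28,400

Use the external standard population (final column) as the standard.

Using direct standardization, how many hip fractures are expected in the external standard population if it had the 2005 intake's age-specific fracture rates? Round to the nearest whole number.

Age-specific rates per 100,000 for the 2005 intake: 11.68, 87.95, 223.42.
Expected hip fractures = Σ (standard pop × age-specific rate ÷ 100,000)
= 32,700×11.68/100,000 + 34,000×87.95/100,000 + 28,400×223.42/100,000
= 3.82 + 29.90 + 63.45 = 97.17.

97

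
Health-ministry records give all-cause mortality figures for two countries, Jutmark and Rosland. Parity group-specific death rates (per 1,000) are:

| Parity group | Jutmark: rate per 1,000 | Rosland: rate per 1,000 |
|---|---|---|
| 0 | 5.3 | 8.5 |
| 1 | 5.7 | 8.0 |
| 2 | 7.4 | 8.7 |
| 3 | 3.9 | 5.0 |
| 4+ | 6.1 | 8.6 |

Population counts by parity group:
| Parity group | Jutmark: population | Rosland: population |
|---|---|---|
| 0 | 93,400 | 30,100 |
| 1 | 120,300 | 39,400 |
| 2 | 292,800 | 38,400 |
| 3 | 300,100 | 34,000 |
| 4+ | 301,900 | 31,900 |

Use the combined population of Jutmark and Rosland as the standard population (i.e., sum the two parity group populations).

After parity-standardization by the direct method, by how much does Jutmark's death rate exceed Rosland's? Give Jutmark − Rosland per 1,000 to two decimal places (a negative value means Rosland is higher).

-1.87

Combined standard total = 1,282,300; weights = 0.0963, 0.1245, 0.2583, 0.2605, 0.2603.
Jutmark: 0.0963×5.3 + 0.1245×5.7 + 0.2583×7.4 + 0.2605×3.9 + 0.2603×6.1 = 5.7357 per 1,000.
Rosland: 0.0963×8.5 + 0.1245×8.0 + 0.2583×8.7 + 0.2605×5.0 + 0.2603×8.6 = 7.6035 per 1,000.
Difference = 5.7357 − 7.6035 = -1.8678.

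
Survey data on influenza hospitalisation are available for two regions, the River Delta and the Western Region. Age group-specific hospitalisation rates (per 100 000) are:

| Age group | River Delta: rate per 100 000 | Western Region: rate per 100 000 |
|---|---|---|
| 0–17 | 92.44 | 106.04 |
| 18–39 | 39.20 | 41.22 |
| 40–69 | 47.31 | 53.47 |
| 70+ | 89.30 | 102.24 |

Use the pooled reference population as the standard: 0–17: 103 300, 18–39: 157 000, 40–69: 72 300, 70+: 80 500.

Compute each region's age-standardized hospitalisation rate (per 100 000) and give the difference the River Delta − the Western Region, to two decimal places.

Standard total = 413 100; weights = 0.2501, 0.3801, 0.1750, 0.1949.
The River Delta: 0.2501×92.44 + 0.3801×39.20 + 0.1750×47.31 + 0.1949×89.30 = 63.6955 per 100 000.
The Western Region: 0.2501×106.04 + 0.3801×41.22 + 0.1750×53.47 + 0.1949×102.24 = 71.4637 per 100 000.
Difference = 63.6955 − 71.4637 = -7.7682.

-7.77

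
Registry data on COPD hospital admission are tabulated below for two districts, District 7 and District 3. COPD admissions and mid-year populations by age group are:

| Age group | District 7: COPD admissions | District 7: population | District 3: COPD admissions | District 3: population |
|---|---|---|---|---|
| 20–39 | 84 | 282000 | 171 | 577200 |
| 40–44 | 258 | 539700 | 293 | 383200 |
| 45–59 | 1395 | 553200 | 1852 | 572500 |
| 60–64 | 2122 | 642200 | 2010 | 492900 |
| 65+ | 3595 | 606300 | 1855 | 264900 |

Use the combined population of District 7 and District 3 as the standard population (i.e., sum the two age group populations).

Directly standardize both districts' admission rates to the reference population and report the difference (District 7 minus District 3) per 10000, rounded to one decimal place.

Age-specific rates per 10000 for District 7: 2.98, 4.78, 25.22, 33.04, 59.29.
For District 3: 2.96, 7.65, 32.35, 40.78, 70.03.
Combined standard total = 4914100; weights = 0.1748, 0.1878, 0.2291, 0.2310, 0.1773.
District 7: 0.1748×2.98 + 0.1878×4.78 + 0.2291×25.22 + 0.2310×33.04 + 0.1773×59.29 = 25.3397 per 10000.
District 3: 0.1748×2.96 + 0.1878×7.65 + 0.2291×32.35 + 0.2310×40.78 + 0.1773×70.03 = 31.1986 per 10000.
Difference = 25.3397 − 31.1986 = -5.8589.

-5.9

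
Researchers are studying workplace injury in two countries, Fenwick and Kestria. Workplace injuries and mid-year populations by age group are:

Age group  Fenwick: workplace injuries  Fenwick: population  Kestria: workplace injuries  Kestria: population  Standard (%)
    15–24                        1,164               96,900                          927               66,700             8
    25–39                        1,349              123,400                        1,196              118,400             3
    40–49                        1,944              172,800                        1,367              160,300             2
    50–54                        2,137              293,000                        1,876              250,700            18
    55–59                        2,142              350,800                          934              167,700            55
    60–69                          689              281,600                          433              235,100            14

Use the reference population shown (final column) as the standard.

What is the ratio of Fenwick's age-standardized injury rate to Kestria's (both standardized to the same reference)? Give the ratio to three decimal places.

Age-specific rates per 10,000 for Fenwick: 120.12, 109.32, 112.50, 72.94, 61.06, 24.47.
For Kestria: 138.98, 101.01, 85.28, 74.83, 55.69, 18.42.
Standard weights: 0.08, 0.03, 0.02, 0.18, 0.55, 0.14.
Fenwick: 0.0800×120.12 + 0.0300×109.32 + 0.0200×112.50 + 0.1800×72.94 + 0.5500×61.06 + 0.1400×24.47 = 65.2765 per 10,000.
Kestria: 0.0800×138.98 + 0.0300×101.01 + 0.0200×85.28 + 0.1800×74.83 + 0.5500×55.69 + 0.1400×18.42 = 62.5344 per 10,000.
Ratio = 65.2765 ÷ 62.5344 = 1.04385.

1.044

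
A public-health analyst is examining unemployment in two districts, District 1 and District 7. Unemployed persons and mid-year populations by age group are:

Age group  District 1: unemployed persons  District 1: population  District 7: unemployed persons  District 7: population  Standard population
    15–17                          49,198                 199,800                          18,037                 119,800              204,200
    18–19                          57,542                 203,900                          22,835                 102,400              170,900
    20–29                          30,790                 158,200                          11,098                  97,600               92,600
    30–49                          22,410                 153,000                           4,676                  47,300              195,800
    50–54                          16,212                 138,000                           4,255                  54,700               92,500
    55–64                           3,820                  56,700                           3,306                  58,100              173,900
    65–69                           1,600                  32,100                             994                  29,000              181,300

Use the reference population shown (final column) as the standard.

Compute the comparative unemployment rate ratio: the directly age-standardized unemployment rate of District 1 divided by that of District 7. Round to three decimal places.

1.449

Age-specific rates per 1,000 for District 1: 246.236, 282.207, 194.627, 146.471, 117.478, 67.372, 49.844.
For District 7: 150.559, 222.998, 113.709, 98.858, 77.788, 56.902, 34.276.
Standard total = 1,111,200; weights = 0.1838, 0.1538, 0.0833, 0.1762, 0.0832, 0.1565, 0.1632.
District 1: 0.1838×246.236 + 0.1538×282.207 + 0.0833×194.627 + 0.1762×146.471 + 0.0832×117.478 + 0.1565×67.372 + 0.1632×49.844 = 159.1356 per 1,000.
District 7: 0.1838×150.559 + 0.1538×222.998 + 0.0833×113.709 + 0.1762×98.858 + 0.0832×77.788 + 0.1565×56.902 + 0.1632×34.276 = 109.8320 per 1,000.
Ratio = 159.1356 ÷ 109.8320 = 1.44890.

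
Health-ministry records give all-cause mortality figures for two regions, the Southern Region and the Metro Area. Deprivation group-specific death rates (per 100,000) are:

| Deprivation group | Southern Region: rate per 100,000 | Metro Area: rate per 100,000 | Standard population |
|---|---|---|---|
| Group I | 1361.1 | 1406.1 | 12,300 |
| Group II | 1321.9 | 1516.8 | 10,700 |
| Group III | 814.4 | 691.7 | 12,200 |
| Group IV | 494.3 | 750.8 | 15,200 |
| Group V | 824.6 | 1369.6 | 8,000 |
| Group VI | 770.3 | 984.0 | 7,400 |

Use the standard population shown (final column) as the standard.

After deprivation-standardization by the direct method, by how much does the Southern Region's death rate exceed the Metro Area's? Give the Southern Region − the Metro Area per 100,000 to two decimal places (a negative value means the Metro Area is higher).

-166.90

Standard total = 65,800; weights = 0.1869, 0.1626, 0.1854, 0.2310, 0.1216, 0.1125.
The Southern Region: 0.1869×1361.1 + 0.1626×1321.9 + 0.1854×814.4 + 0.2310×494.3 + 0.1216×824.6 + 0.1125×770.3 = 921.4578 per 100,000.
The Metro Area: 0.1869×1406.1 + 0.1626×1516.8 + 0.1854×691.7 + 0.2310×750.8 + 0.1216×1369.6 + 0.1125×984.0 = 1088.3600 per 100,000.
Difference = 921.4578 − 1088.3600 = -166.9023.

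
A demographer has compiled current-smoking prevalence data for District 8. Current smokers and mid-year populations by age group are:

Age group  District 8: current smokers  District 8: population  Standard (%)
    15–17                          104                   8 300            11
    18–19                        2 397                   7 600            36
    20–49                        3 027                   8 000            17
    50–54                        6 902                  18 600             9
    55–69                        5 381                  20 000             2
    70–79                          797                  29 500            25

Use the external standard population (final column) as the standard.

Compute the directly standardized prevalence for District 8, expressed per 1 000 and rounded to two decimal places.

Age-specific rates per 1 000 for District 8: 12.530, 315.395, 378.375, 371.075, 269.050, 27.017.
Standard weights: 0.11, 0.36, 0.17, 0.09, 0.02, 0.25.
Standardized rate: 0.1100×12.530 + 0.3600×315.395 + 0.1700×378.375 + 0.0900×371.075 + 0.0200×269.050 + 0.2500×27.017 = 224.7762 per 1 000.

224.78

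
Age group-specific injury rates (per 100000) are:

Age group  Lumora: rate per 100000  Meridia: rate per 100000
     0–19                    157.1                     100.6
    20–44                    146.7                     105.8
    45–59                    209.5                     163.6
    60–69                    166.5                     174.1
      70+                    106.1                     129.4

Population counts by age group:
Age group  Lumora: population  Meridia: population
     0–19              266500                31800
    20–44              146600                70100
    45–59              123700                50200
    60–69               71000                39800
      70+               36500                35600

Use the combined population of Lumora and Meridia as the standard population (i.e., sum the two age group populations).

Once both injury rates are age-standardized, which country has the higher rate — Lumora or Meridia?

Lumora

Combined standard total = 871800; weights = 0.3422, 0.2486, 0.1995, 0.1271, 0.0827.
Lumora: 0.3422×157.1 + 0.2486×146.7 + 0.1995×209.5 + 0.1271×166.5 + 0.0827×106.1 = 161.9441 per 100000.
Meridia: 0.3422×100.6 + 0.2486×105.8 + 0.1995×163.6 + 0.1271×174.1 + 0.0827×129.4 = 126.1825 per 100000.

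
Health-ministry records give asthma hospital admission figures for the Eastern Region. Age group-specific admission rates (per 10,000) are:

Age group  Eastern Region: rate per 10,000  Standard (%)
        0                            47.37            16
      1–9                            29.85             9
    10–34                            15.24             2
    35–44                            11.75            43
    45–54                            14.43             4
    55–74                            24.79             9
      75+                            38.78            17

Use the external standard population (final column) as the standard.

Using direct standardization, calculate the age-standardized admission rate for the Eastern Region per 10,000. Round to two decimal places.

25.02

Standard weights: 0.16, 0.09, 0.02, 0.43, 0.04, 0.09, 0.17.
Standardized rate: 0.1600×47.37 + 0.0900×29.85 + 0.0200×15.24 + 0.4300×11.75 + 0.0400×14.43 + 0.0900×24.79 + 0.1700×38.78 = 25.0239 per 10,000.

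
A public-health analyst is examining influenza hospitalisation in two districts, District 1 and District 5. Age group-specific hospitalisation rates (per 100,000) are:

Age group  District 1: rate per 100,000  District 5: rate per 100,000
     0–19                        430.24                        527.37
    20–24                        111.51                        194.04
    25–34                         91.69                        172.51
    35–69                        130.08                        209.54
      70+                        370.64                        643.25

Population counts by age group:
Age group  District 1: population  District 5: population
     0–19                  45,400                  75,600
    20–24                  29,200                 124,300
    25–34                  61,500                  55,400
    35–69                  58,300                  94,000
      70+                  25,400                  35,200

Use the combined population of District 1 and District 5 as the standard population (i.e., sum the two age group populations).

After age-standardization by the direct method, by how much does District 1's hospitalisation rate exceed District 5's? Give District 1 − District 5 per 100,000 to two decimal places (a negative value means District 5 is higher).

Combined standard total = 604,300; weights = 0.2002, 0.2540, 0.1934, 0.2520, 0.1003.
District 1: 0.2002×430.24 + 0.2540×111.51 + 0.1934×91.69 + 0.2520×130.08 + 0.1003×370.64 = 202.1618 per 100,000.
District 5: 0.2002×527.37 + 0.2540×194.04 + 0.1934×172.51 + 0.2520×209.54 + 0.1003×643.25 = 305.5721 per 100,000.
Difference = 202.1618 − 305.5721 = -103.4103.

-103.41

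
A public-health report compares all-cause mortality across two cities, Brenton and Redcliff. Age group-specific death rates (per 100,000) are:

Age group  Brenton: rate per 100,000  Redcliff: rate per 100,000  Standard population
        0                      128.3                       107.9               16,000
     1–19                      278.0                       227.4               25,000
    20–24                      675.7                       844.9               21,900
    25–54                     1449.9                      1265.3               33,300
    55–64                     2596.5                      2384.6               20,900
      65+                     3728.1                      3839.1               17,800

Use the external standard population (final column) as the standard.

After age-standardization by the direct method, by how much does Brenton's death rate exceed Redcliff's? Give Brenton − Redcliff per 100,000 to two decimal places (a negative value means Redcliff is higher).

Standard total = 134,900; weights = 0.1186, 0.1853, 0.1623, 0.2468, 0.1549, 0.1319.
Brenton: 0.1186×128.3 + 0.1853×278.0 + 0.1623×675.7 + 0.2468×1449.9 + 0.1549×2596.5 + 0.1319×3728.1 = 1428.5347 per 100,000.
Redcliff: 0.1186×107.9 + 0.1853×227.4 + 0.1623×844.9 + 0.2468×1265.3 + 0.1549×2384.6 + 0.1319×3839.1 = 1380.4546 per 100,000.
Difference = 1428.5347 − 1380.4546 = 48.0801.

48.08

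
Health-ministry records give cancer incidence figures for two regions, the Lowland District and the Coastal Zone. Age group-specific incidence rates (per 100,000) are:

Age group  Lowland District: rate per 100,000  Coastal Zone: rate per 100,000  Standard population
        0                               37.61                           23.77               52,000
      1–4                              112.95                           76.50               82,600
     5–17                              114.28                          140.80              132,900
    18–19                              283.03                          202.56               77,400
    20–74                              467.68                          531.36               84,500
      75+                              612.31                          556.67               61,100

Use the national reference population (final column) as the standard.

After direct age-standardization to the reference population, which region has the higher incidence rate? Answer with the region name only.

Standard total = 490,500; weights = 0.1060, 0.1684, 0.2709, 0.1578, 0.1723, 0.1246.
The Lowland District: 0.1060×37.61 + 0.1684×112.95 + 0.2709×114.28 + 0.1578×283.03 + 0.1723×467.68 + 0.1246×612.31 = 255.4757 per 100,000.
The Coastal Zone: 0.1060×23.77 + 0.1684×76.50 + 0.2709×140.80 + 0.1578×202.56 + 0.1723×531.36 + 0.1246×556.67 = 246.3973 per 100,000.

Lowland District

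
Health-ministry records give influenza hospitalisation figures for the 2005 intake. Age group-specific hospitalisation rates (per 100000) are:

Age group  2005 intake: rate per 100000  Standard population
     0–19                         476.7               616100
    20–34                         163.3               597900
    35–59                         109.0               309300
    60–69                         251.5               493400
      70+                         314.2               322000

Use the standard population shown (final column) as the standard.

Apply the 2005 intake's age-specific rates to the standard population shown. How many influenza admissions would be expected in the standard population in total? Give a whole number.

6503

Expected influenza admissions = Σ (standard pop × age-specific rate ÷ 100000)
= 616100×476.7/100000 + 597900×163.3/100000 + 309300×109.0/100000 + 493400×251.5/100000 + 322000×314.2/100000
= 2936.95 + 976.37 + 337.14 + 1240.90 + 1011.72 = 6503.08.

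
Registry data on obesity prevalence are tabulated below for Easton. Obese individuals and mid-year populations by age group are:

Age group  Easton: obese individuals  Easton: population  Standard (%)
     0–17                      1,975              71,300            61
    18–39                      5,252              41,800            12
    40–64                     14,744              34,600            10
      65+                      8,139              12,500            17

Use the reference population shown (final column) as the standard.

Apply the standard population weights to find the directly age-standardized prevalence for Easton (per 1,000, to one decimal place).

Age-specific rates per 1,000 for Easton: 27.700, 125.646, 426.127, 651.120.
Standard weights: 0.61, 0.12, 0.10, 0.17.
Standardized rate: 0.6100×27.700 + 0.1200×125.646 + 0.1000×426.127 + 0.1700×651.120 = 185.2775 per 1,000.

185.3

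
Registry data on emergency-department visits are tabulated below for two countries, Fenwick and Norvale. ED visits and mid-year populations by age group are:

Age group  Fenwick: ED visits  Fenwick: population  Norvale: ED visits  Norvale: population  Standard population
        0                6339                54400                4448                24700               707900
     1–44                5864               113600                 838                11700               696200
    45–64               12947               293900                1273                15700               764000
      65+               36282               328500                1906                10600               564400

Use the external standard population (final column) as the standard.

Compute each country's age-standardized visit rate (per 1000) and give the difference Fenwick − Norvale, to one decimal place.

-46.2

Age-specific rates per 1000 for Fenwick: 116.526, 51.620, 44.052, 110.447.
For Norvale: 180.081, 71.624, 81.083, 179.811.
Standard total = 2732500; weights = 0.2591, 0.2548, 0.2796, 0.2066.
Fenwick: 0.2591×116.526 + 0.2548×51.620 + 0.2796×44.052 + 0.2066×110.447 = 78.4698 per 1000.
Norvale: 0.2591×180.081 + 0.2548×71.624 + 0.2796×81.083 + 0.2066×179.811 = 124.7124 per 1000.
Difference = 78.4698 − 124.7124 = -46.2426.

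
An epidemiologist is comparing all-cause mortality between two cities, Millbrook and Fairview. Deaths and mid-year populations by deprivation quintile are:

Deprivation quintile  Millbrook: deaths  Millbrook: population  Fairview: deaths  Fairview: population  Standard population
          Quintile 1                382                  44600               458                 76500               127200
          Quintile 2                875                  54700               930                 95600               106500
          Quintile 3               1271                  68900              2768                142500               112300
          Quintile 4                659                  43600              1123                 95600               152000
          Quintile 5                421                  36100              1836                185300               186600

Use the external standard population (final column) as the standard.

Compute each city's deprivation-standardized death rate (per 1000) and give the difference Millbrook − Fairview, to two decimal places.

2.52

Deprivation-specific rates per 1000 for Millbrook: 8.565, 15.996, 18.447, 15.115, 11.662.
For Fairview: 5.987, 9.728, 19.425, 11.747, 9.908.
Standard total = 684600; weights = 0.1858, 0.1556, 0.1640, 0.2220, 0.2726.
Millbrook: 0.1858×8.565 + 0.1556×15.996 + 0.1640×18.447 + 0.2220×15.115 + 0.2726×11.662 = 13.6404 per 1000.
Fairview: 0.1858×5.987 + 0.1556×9.728 + 0.1640×19.425 + 0.2220×11.747 + 0.2726×9.908 = 11.1209 per 1000.
Difference = 13.6404 − 11.1209 = 2.5196.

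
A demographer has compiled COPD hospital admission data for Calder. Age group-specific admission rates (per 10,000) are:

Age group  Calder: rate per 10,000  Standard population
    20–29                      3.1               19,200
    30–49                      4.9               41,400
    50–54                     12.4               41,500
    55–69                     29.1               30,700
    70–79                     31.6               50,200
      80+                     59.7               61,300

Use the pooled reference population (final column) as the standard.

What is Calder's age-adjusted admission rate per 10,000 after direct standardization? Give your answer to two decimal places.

Standard total = 244,300; weights = 0.0786, 0.1695, 0.1699, 0.1257, 0.2055, 0.2509.
Standardized rate: 0.0786×3.1 + 0.1695×4.9 + 0.1699×12.4 + 0.1257×29.1 + 0.2055×31.6 + 0.2509×59.7 = 28.3106 per 10,000.

28.31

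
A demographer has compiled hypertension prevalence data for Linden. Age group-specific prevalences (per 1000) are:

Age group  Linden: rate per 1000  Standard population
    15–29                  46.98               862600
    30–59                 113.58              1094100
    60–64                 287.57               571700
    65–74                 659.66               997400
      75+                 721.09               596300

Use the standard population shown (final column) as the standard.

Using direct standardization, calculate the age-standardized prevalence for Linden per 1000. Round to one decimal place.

343.8

Standard total = 4122100; weights = 0.2093, 0.2654, 0.1387, 0.2420, 0.1447.
Standardized rate: 0.2093×46.98 + 0.2654×113.58 + 0.1387×287.57 + 0.2420×659.66 + 0.1447×721.09 = 343.7877 per 1000.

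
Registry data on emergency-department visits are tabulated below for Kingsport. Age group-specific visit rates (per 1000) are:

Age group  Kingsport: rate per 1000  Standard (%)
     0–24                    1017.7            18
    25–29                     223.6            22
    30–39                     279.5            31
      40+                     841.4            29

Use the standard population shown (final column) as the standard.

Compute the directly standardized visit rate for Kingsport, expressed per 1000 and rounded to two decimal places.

563.03

Standard weights: 0.18, 0.22, 0.31, 0.29.
Standardized rate: 0.1800×1017.7 + 0.2200×223.6 + 0.3100×279.5 + 0.2900×841.4 = 563.0290 per 1000.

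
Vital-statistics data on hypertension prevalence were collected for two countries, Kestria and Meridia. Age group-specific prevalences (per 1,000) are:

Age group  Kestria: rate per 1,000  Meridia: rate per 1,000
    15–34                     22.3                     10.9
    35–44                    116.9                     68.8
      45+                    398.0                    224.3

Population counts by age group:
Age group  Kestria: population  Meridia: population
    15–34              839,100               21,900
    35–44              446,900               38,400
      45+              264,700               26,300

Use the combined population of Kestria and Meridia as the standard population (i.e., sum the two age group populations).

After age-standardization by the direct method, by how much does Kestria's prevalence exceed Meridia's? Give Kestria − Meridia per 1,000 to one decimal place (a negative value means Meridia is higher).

51.1

Combined standard total = 1,637,300; weights = 0.5259, 0.2964, 0.1777.
Kestria: 0.5259×22.3 + 0.2964×116.9 + 0.1777×398.0 = 117.1135 per 1,000.
Meridia: 0.5259×10.9 + 0.2964×68.8 + 0.1777×224.3 = 65.9896 per 1,000.
Difference = 117.1135 − 65.9896 = 51.1238.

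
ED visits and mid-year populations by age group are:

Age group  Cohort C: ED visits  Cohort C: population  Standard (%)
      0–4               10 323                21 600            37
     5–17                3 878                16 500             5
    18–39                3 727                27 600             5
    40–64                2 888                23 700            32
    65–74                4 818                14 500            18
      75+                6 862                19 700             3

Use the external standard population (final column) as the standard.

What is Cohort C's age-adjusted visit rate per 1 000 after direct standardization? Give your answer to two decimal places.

Age-specific rates per 1 000 for Cohort C: 477.917, 235.030, 135.036, 121.857, 332.276, 348.325.
Standard weights: 0.37, 0.05, 0.05, 0.32, 0.18, 0.03.
Standardized rate: 0.3700×477.917 + 0.0500×235.030 + 0.0500×135.036 + 0.3200×121.857 + 0.1800×332.276 + 0.0300×348.325 = 304.5860 per 1 000.

304.59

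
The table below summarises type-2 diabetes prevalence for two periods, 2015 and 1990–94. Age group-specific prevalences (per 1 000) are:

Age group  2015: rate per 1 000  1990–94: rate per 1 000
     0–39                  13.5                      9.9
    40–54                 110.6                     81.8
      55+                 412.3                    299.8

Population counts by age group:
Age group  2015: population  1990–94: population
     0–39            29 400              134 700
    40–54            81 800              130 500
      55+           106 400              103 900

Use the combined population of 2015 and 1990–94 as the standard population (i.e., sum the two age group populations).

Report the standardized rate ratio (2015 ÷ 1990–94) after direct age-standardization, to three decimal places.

1.370

Combined standard total = 586 700; weights = 0.2797, 0.3619, 0.3584.
2015: 0.2797×13.5 + 0.3619×110.6 + 0.3584×412.3 = 191.5841 per 1 000.
1990–94: 0.2797×9.9 + 0.3619×81.8 + 0.3584×299.8 = 139.8307 per 1 000.
Ratio = 191.5841 ÷ 139.8307 = 1.37012.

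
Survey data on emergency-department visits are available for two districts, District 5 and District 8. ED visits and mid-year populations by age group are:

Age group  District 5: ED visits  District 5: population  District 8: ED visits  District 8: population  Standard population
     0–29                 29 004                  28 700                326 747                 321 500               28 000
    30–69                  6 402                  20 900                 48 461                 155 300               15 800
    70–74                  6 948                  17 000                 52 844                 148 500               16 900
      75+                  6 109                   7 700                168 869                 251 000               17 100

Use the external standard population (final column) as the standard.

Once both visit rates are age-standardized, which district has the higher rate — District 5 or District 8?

District 5

Age-specific rates per 1 000 for District 5: 1010.592, 306.316, 408.706, 793.377.
For District 8: 1016.320, 312.048, 355.852, 672.785.
Standard total = 77 800; weights = 0.3599, 0.2031, 0.2172, 0.2198.
District 5: 0.3599×1010.592 + 0.2031×306.316 + 0.2172×408.706 + 0.2198×793.377 = 689.0777 per 1 000.
District 8: 0.3599×1016.320 + 0.2031×312.048 + 0.2172×355.852 + 0.2198×672.785 = 654.3167 per 1 000.
The crude rates (652.26 vs 681.18) would put District 8 higher, but that reflects its age composition; once standardized to a common age structure, District 5 has the higher underlying rate.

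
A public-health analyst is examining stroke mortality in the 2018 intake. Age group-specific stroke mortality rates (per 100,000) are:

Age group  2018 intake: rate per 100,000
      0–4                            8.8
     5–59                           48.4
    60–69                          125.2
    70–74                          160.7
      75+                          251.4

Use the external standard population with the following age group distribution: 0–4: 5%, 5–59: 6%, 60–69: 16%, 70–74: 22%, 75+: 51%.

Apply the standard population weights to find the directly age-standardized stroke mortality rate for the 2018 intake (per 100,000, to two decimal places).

Standard weights: 0.05, 0.06, 0.16, 0.22, 0.51.
Standardized rate: 0.0500×8.8 + 0.0600×48.4 + 0.1600×125.2 + 0.2200×160.7 + 0.5100×251.4 = 186.9440 per 100,000.

186.94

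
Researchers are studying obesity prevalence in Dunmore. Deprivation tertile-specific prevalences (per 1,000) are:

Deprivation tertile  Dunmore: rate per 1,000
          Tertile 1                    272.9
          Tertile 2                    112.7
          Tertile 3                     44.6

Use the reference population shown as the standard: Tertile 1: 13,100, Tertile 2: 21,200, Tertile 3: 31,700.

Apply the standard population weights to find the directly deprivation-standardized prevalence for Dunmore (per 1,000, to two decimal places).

Standard total = 66,000; weights = 0.1985, 0.3212, 0.4803.
Standardized rate: 0.1985×272.9 + 0.3212×112.7 + 0.4803×44.6 = 111.7886 per 1,000.

111.79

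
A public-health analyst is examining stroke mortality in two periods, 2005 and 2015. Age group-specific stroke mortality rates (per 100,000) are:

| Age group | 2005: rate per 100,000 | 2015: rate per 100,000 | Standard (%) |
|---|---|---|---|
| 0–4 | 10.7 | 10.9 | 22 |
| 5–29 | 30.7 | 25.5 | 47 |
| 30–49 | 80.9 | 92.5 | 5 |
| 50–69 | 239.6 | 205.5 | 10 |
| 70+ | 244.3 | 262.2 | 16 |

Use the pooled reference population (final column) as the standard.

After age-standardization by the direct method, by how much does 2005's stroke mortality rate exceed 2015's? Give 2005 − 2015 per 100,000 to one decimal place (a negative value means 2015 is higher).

Standard weights: 0.22, 0.47, 0.05, 0.10, 0.16.
2005: 0.2200×10.7 + 0.4700×30.7 + 0.0500×80.9 + 0.1000×239.6 + 0.1600×244.3 = 83.8760 per 100,000.
2015: 0.2200×10.9 + 0.4700×25.5 + 0.0500×92.5 + 0.1000×205.5 + 0.1600×262.2 = 81.5100 per 100,000.
Difference = 83.8760 − 81.5100 = 2.3660.

2.4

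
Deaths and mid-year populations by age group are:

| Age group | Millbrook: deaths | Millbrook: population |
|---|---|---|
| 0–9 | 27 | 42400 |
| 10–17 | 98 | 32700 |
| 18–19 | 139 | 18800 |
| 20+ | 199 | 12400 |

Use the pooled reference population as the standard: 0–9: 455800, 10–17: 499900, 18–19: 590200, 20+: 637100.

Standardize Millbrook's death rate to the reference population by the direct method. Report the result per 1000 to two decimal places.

7.50

Age-specific rates per 1000 for Millbrook: 0.637, 2.997, 7.394, 16.048.
Standard total = 2183000; weights = 0.2088, 0.2290, 0.2704, 0.2918.
Standardized rate: 0.2088×0.637 + 0.2290×2.997 + 0.2704×7.394 + 0.2918×16.048 = 7.5019 per 1000.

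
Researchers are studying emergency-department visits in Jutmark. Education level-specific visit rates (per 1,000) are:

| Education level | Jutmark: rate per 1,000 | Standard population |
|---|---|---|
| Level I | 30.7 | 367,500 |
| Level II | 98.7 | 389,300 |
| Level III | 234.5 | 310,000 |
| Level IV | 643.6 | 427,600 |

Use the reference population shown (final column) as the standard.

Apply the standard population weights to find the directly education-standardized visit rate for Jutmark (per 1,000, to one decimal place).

266.1

Standard total = 1,494,400; weights = 0.2459, 0.2605, 0.2074, 0.2861.
Standardized rate: 0.2459×30.7 + 0.2605×98.7 + 0.2074×234.5 + 0.2861×643.6 = 266.0630 per 1,000.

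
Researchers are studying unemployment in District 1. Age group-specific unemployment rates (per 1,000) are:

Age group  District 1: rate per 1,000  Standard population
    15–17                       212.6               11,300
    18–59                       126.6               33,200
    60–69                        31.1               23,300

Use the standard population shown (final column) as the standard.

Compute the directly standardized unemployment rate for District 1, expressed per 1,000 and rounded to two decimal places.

Standard total = 67,800; weights = 0.1667, 0.4897, 0.3437.
Standardized rate: 0.1667×212.6 + 0.4897×126.6 + 0.3437×31.1 = 108.1140 per 1,000.

108.11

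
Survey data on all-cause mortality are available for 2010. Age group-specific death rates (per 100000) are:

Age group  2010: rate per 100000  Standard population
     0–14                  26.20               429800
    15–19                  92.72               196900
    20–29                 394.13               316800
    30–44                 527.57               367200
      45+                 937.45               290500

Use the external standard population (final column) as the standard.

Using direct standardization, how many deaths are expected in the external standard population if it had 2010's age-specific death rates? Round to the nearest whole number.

6204

Expected deaths = Σ (standard pop × age-specific rate ÷ 100000)
= 429800×26.20/100000 + 196900×92.72/100000 + 316800×394.13/100000 + 367200×527.57/100000 + 290500×937.45/100000
= 112.61 + 182.57 + 1248.60 + 1937.24 + 2723.29 = 6204.31.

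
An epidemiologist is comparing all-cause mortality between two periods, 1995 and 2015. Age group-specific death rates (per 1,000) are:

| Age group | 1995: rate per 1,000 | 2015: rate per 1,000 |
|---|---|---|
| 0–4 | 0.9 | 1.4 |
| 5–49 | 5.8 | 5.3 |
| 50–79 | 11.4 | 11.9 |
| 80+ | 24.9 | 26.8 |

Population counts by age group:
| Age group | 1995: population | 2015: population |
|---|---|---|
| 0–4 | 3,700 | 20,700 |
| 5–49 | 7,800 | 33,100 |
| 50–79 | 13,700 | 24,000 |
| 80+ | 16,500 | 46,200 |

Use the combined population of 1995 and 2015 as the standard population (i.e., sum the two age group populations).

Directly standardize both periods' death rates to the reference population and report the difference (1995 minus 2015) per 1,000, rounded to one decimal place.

-0.8

Combined standard total = 165,700; weights = 0.1473, 0.2468, 0.2275, 0.3784.
1995: 0.1473×0.9 + 0.2468×5.8 + 0.2275×11.4 + 0.3784×24.9 = 13.5799 per 1,000.
2015: 0.1473×1.4 + 0.2468×5.3 + 0.2275×11.9 + 0.3784×26.8 = 14.3628 per 1,000.
Difference = 13.5799 − 14.3628 = -0.7829.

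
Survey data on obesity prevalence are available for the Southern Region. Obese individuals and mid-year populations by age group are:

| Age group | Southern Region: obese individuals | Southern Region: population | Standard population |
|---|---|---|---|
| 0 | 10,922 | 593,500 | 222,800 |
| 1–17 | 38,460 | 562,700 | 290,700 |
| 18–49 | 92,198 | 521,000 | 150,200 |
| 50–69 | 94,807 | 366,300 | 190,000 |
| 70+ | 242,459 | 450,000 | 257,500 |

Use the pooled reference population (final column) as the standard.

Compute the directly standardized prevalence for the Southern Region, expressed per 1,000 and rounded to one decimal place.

Age-specific rates per 1,000 for the Southern Region: 18.403, 68.349, 176.964, 258.823, 538.798.
Standard total = 1,111,200; weights = 0.2005, 0.2616, 0.1352, 0.1710, 0.2317.
Standardized rate: 0.2005×18.403 + 0.2616×68.349 + 0.1352×176.964 + 0.1710×258.823 + 0.2317×538.798 = 214.6022 per 1,000.

214.6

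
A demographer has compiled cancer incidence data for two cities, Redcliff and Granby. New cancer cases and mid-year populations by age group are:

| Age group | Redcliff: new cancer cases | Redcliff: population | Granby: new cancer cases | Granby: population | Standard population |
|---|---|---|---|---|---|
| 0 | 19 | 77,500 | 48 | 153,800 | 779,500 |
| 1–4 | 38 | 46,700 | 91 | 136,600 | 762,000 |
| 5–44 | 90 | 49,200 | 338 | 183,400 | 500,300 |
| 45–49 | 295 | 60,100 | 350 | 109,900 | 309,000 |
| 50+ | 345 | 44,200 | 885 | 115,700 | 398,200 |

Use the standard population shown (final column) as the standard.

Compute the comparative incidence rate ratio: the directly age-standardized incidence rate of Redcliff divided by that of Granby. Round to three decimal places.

Age-specific rates per 100,000 for Redcliff: 24.52, 81.37, 182.93, 490.85, 780.54.
For Granby: 31.21, 66.62, 184.30, 318.47, 764.91.
Standard total = 2,749,000; weights = 0.2836, 0.2772, 0.1820, 0.1124, 0.1449.
Redcliff: 0.2836×24.52 + 0.2772×81.37 + 0.1820×182.93 + 0.1124×490.85 + 0.1449×780.54 = 231.0358 per 100,000.
Granby: 0.2836×31.21 + 0.2772×66.62 + 0.1820×184.30 + 0.1124×318.47 + 0.1449×764.91 = 207.4531 per 100,000.
Ratio = 231.0358 ÷ 207.4531 = 1.11368.

1.114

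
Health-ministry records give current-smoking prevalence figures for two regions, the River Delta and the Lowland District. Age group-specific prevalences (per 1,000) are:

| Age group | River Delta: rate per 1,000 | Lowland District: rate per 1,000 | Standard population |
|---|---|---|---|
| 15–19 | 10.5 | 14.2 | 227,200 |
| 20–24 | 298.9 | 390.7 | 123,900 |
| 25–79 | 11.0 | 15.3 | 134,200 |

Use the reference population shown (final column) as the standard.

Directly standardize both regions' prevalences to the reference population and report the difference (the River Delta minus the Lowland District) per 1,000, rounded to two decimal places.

Standard total = 485,300; weights = 0.4682, 0.2553, 0.2765.
The River Delta: 0.4682×10.5 + 0.2553×298.9 + 0.2765×11.0 = 84.2685 per 1,000.
The Lowland District: 0.4682×14.2 + 0.2553×390.7 + 0.2765×15.3 = 110.6269 per 1,000.
Difference = 84.2685 − 110.6269 = -26.3584.

-26.36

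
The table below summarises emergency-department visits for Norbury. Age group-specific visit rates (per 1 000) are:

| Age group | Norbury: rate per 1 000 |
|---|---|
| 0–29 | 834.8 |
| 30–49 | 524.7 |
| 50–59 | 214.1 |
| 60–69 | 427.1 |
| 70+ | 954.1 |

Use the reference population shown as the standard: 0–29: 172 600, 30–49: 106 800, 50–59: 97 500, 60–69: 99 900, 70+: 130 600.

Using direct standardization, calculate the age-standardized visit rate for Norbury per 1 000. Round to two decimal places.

Standard total = 607 400; weights = 0.2842, 0.1758, 0.1605, 0.1645, 0.2150.
Standardized rate: 0.2842×834.8 + 0.1758×524.7 + 0.1605×214.1 + 0.1645×427.1 + 0.2150×954.1 = 639.2360 per 1 000.

639.24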